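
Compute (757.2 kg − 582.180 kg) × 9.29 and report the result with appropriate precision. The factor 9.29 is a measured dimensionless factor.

757.2 kg − 582.180 kg = 175.020 kg; the difference is limited to 1 decimal place (4 s.f.).
Carrying full precision, 175.020 × 9.29 = 1625.9358 kg; 9.29 has 3 s.f., so the result keeps min(4, 3) = 3 s.f.
Rounded to 3 significant figures: 1.63 × 10^3 kg.

1.63 × 10^3 kg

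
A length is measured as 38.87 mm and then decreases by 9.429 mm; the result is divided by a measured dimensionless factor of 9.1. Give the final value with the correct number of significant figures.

38.87 mm − 9.429 mm = 29.441 mm; the difference is limited to 2 decimal places (4 s.f.).
Carrying full precision, 29.441 ÷ 9.1 = 3.23527472527… mm; 9.1 has 2 s.f., so the result keeps min(4, 2) = 2 s.f.
Rounded to 2 significant figures: 3.2 mm.

3.2 mm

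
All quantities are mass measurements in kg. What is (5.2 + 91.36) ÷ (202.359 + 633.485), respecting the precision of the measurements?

5.2 + 91.36 = 96.56, limited to 1 d.p. → 3 s.f.; 202.359 + 633.485 = 835.844, limited to 3 d.p. → 6 s.f.
Carrying full precision, 96.56 ÷ 835.844 = 0.115523949445…; keep min(3, 6) = 3 s.f.
Rounded to 3 significant figures: 0.116.

0.116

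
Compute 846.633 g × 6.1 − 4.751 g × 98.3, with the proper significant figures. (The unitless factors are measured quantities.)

846.633 × 6.1 = 5164.4613 → 5.2 × 10^3 g (2 s.f., last digit at the 10^2 place).
4.751 × 98.3 = 467.0233 → 467 g (3 s.f., last digit at the 10^0 place).
Difference: 4697.438 g; keep the coarser place, 10^2.
Result: 4.7 × 10^3 g.

4.7 × 10^3 g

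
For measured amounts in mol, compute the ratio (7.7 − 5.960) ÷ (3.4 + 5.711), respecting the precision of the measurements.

7.7 − 5.960 = 1.740, limited to 1 d.p. → 2 s.f.; 3.4 + 5.711 = 9.111, limited to 1 d.p. → 2 s.f.
Carrying full precision, 1.740 ÷ 9.111 = 0.190977938755…; keep min(2, 2) = 2 s.f.
Rounded to 2 significant figures: 1.9 × 10⁻¹.

1.9 × 10⁻¹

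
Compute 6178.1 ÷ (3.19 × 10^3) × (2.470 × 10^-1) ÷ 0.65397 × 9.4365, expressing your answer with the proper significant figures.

6178.1 ÷ (3.19 × 10^3) × (2.470 × 10^-1) ÷ 0.65397 × 9.4365 = 6.90262566594…
Multiplication/division keeps the fewest significant figures: 6178.1 → 5 s.f., 3.19 × 10^3 → 3 s.f., 2.470 × 10^-1 → 4 s.f., 0.65397 → 5 s.f., 9.4365 → 5 s.f.; limit is 3.
Rounded to 3 significant figures: 6.90.

6.90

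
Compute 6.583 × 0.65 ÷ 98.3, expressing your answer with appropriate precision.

6.583 × 0.65 ÷ 98.3 = 0.0435295015259…
Multiplication/division keeps the fewest significant figures: 6.583 → 4 s.f., 0.65 → 2 s.f., 98.3 → 3 s.f.; limit is 2.
Rounded to 2 significant figures: 0.044.

0.044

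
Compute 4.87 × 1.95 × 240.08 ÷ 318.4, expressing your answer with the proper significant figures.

4.87 × 1.95 × 240.08 ÷ 318.4 = 7.16055188442…
Multiplication/division keeps the fewest significant figures: 4.87 → 3 s.f., 1.95 → 3 s.f., 240.08 → 5 s.f., 318.4 → 4 s.f.; limit is 3.
Rounded to 3 significant figures: 7.16.

7.16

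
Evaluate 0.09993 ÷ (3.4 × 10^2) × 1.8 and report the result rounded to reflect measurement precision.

0.09993 ÷ (3.4 × 10^2) × 1.8 = 0.000529041176471…
Multiplication/division keeps the fewest significant figures: 0.09993 → 4 s.f., 3.4 × 10^2 → 2 s.f., 1.8 → 2 s.f.; limit is 2.
Rounded to 2 significant figures: 5.3 × 10^-4.

5.3 × 10^-4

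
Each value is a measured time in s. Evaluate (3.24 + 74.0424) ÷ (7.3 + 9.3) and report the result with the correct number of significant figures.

3.24 + 74.0424 = 77.2824, limited to 2 d.p. → 4 s.f.; 7.3 + 9.3 = 16.6, limited to 1 d.p. → 3 s.f.
Carrying full precision, 77.2824 ÷ 16.6 = 4.65556626506…; keep min(4, 3) = 3 s.f.
Rounded to 3 significant figures: 4.66.

4.66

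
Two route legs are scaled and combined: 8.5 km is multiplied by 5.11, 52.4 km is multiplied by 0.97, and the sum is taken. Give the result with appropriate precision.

8.5 × 5.11 = 43.435 → 43 km (2 s.f., last digit at the 10^0 place).
52.4 × 0.97 = 50.828 → 51 km (2 s.f., last digit at the 10^0 place).
Sum: 94.263 km; keep the coarser place, 10^0.
Result: 94 km.

94 km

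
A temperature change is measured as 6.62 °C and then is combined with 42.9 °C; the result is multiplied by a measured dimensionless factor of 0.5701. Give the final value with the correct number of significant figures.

6.62 °C + 42.9 °C = 49.52 °C; the sum is limited to 1 decimal place (3 s.f.).
Carrying full precision, 49.52 × 0.5701 = 28.231352 °C; 0.5701 has 4 s.f., so the result keeps min(3, 4) = 3 s.f.
Rounded to 3 significant figures: 28.2 °C.

28.2 °C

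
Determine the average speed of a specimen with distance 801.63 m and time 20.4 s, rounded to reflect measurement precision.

average speed = 801.63 m ÷ 20.4 s = 39.2955882353… m/s.
801.63 has 5 significant figures; 20.4 has 3.
Division/multiplication keeps the fewest: 3 significant figures.
Rounded: 39.3 m/s.

39.3 m/s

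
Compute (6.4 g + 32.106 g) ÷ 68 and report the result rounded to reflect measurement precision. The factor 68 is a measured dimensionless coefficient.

6.4 g + 32.106 g = 38.506 g; the sum is limited to 1 decimal place (3 s.f.).
Carrying full precision, 38.506 ÷ 68 = 0.566264705882… g; 68 has 2 s.f., so the result keeps min(3, 2) = 2 s.f.
Rounded to 2 significant figures: 5.7 × 10⁻¹ g.

5.7 × 10⁻¹ g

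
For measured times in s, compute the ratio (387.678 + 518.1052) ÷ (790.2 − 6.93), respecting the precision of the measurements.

387.678 + 518.1052 = 905.7832, limited to 3 d.p. → 6 s.f.; 790.2 − 6.93 = 783.27, limited to 1 d.p. → 4 s.f.
Carrying full precision, 905.7832 ÷ 783.27 = 1.1564124759…; keep min(6, 4) = 4 s.f.
Rounded to 4 significant figures: 1.156.

1.156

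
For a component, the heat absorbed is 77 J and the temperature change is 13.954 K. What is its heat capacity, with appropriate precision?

5.5 J/K

heat capacity = 77 J ÷ 13.954 K = 5.51813100186… J/K.
77 has 2 significant figures; 13.954 has 5.
Division/multiplication keeps the fewest: 2 significant figures.
Rounded: 5.5 J/K.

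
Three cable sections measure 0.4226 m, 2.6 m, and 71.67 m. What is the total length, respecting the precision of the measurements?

0.4226 m + 2.6 m + 71.67 m = 74.6926 m.
Addition/subtraction keeps the fewest decimal places: 0.4226 → 4 decimal places, 2.6 → 1 decimal place, 71.67 → 2 decimal places; limit is 1.
Rounded to 1 decimal place: 74.7 m.

74.7 m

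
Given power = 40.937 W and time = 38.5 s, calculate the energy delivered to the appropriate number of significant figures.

1.58 × 10³ J

energy delivered = 40.937 W × 38.5 s = 1576.0745 J.
40.937 has 5 significant figures; 38.5 has 3.
Division/multiplication keeps the fewest: 3 significant figures.
Rounded: 1.58 × 10³ J.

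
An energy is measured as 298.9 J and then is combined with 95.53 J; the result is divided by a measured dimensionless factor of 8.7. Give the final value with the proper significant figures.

45 J

298.9 J + 95.53 J = 394.43 J; the sum is limited to 1 decimal place (4 s.f.).
Carrying full precision, 394.43 ÷ 8.7 = 45.3367816092… J; 8.7 has 2 s.f., so the result keeps min(4, 2) = 2 s.f.
Rounded to 2 significant figures: 45 J.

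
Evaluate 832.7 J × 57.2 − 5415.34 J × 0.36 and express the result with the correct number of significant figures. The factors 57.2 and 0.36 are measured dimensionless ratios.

4.57 × 10^4 J

832.7 × 57.2 = 47630.44 → 4.76 × 10^4 J (3 s.f., last digit at the 10^2 place).
5415.34 × 0.36 = 1949.5224 → 1.9 × 10^3 J (2 s.f., last digit at the 10^2 place).
Difference: 45680.9176 J; keep the coarser place, 10^2.
Result: 4.57 × 10^4 J.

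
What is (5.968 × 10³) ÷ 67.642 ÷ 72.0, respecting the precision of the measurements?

(5.968 × 10³) ÷ 67.642 ÷ 72.0 = 1.22540564869…
Multiplication/division keeps the fewest significant figures: 5.968 × 10³ → 4 s.f., 67.642 → 5 s.f., 72.0 → 3 s.f.; limit is 3.
Rounded to 3 significant figures: 1.23.

1.23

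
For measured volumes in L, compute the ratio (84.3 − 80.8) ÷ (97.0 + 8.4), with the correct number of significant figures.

84.3 − 80.8 = 3.5, limited to 1 d.p. → 2 s.f.; 97.0 + 8.4 = 105.4, limited to 1 d.p. → 4 s.f.
Carrying full precision, 3.5 ÷ 105.4 = 0.0332068311195…; keep min(2, 4) = 2 s.f.
Rounded to 2 significant figures: 0.033.

0.033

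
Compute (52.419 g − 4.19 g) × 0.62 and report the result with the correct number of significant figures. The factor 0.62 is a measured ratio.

3.0 × 10¹ g

52.419 g − 4.19 g = 48.229 g; the difference is limited to 2 decimal places (4 s.f.).
Carrying full precision, 48.229 × 0.62 = 29.90198 g; 0.62 has 2 s.f., so the result keeps min(4, 2) = 2 s.f.
Rounded to 2 significant figures: 3.0 × 10¹ g.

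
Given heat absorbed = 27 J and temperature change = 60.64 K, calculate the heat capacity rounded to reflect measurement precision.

0.45 J/K

heat capacity = 27 J ÷ 60.64 K = 0.445250659631… J/K.
27 has 2 significant figures; 60.64 has 4.
Division/multiplication keeps the fewest: 2 significant figures.
Rounded: 0.45 J/K.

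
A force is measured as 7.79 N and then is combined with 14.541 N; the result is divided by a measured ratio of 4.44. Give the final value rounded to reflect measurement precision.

7.79 N + 14.541 N = 22.331 N; the sum is limited to 2 decimal places (4 s.f.).
Carrying full precision, 22.331 ÷ 4.44 = 5.0295045045… N; 4.44 has 3 s.f., so the result keeps min(4, 3) = 3 s.f.
Rounded to 3 significant figures: 5.03 N.

5.03 N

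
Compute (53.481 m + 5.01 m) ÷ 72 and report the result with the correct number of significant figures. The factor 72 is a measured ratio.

53.481 m + 5.01 m = 58.491 m; the sum is limited to 2 decimal places (4 s.f.).
Carrying full precision, 58.491 ÷ 72 = 0.812375 m; 72 has 2 s.f., so the result keeps min(4, 2) = 2 s.f.
Rounded to 2 significant figures: 0.81 m.

0.81 m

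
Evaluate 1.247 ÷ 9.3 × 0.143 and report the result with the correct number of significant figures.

0.019

1.247 ÷ 9.3 × 0.143 = 0.0191743010753…
Multiplication/division keeps the fewest significant figures: 1.247 → 4 s.f., 9.3 → 2 s.f., 0.143 → 3 s.f.; limit is 2.
Rounded to 2 significant figures: 0.019.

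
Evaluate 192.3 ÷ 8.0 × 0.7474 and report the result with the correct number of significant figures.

192.3 ÷ 8.0 × 0.7474 = 17.9656275
Multiplication/division keeps the fewest significant figures: 192.3 → 4 s.f., 8.0 → 2 s.f., 0.7474 → 4 s.f.; limit is 2.
Rounded to 2 significant figures: 18.

18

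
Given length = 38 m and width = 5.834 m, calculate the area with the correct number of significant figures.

2.2 × 10^2 m²

area = 38 m × 5.834 m = 221.692 m².
38 has 2 significant figures; 5.834 has 4.
Division/multiplication keeps the fewest: 2 significant figures.
Rounded: 2.2 × 10^2 m².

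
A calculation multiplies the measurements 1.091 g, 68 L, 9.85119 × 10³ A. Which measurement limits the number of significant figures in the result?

1.091 g → 4 s.f.; 68 L → 2 s.f.; 9.85119 × 10³ A → 6 s.f.
The fewest is 2 significant figures, from 68 L.

68 L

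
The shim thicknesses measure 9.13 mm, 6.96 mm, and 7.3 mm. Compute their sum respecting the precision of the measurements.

23.4 mm

9.13 mm + 6.96 mm + 7.3 mm = 23.39 mm.
Addition/subtraction keeps the fewest decimal places: 9.13 → 2 decimal places, 6.96 → 2 decimal places, 7.3 → 1 decimal place; limit is 1.
Rounded to 1 decimal place: 23.4 mm.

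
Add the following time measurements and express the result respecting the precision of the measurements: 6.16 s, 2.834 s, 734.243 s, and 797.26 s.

6.16 s + 2.834 s + 734.243 s + 797.26 s = 1540.497 s.
Addition/subtraction keeps the fewest decimal places: 6.16 → 2 decimal places, 2.834 → 3 decimal places, 734.243 → 3 decimal places, 797.26 → 2 decimal places; limit is 2.
Rounded to 2 decimal places: 1540.50 s.

1540.50 s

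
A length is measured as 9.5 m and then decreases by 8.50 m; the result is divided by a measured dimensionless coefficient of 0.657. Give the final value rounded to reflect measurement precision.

1.5 m

9.5 m − 8.50 m = 1.00 m; the difference is limited to 1 decimal place (2 s.f.).
Carrying full precision, 1.00 ÷ 0.657 = 1.52207001522… m; 0.657 has 3 s.f., so the result keeps min(2, 3) = 2 s.f.
Rounded to 2 significant figures: 1.5 m.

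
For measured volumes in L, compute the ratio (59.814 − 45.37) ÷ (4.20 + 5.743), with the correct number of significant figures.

1.45

59.814 − 45.37 = 14.444, limited to 2 d.p. → 4 s.f.; 4.20 + 5.743 = 9.943, limited to 2 d.p. → 3 s.f.
Carrying full precision, 14.444 ÷ 9.943 = 1.45268027758…; keep min(4, 3) = 3 s.f.
Rounded to 3 significant figures: 1.45.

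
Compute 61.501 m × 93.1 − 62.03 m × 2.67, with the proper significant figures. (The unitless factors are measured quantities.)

61.501 × 93.1 = 5725.7431 → 5.73 × 10³ m (3 s.f., last digit at the 10^1 place).
62.03 × 2.67 = 165.6201 → 166 m (3 s.f., last digit at the 10^0 place).
Difference: 5560.123 m; keep the coarser place, 10^1.
Result: 5.56 × 10³ m.

5.56 × 10³ m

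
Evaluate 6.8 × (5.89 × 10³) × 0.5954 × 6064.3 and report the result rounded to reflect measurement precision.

6.8 × (5.89 × 10³) × 0.5954 × 6064.3 = 144615124.379…
Multiplication/division keeps the fewest significant figures: 6.8 → 2 s.f., 5.89 × 10³ → 3 s.f., 0.5954 → 4 s.f., 6064.3 → 5 s.f.; limit is 2.
Rounded to 2 significant figures: 1.4 × 10⁸.

1.4 × 10⁸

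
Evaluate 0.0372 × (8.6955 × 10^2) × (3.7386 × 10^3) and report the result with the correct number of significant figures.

1.21 × 10^5

0.0372 × (8.6955 × 10^2) × (3.7386 × 10^3) = 120933.466236
Multiplication/division keeps the fewest significant figures: 0.0372 → 3 s.f., 8.6955 × 10^2 → 5 s.f., 3.7386 × 10^3 → 5 s.f.; limit is 3.
Rounded to 3 significant figures: 1.21 × 10^5.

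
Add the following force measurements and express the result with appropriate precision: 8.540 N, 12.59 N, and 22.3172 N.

43.45 N

8.540 N + 12.59 N + 22.3172 N = 43.4472 N.
Addition/subtraction keeps the fewest decimal places: 8.540 → 3 decimal places, 12.59 → 2 decimal places, 22.3172 → 4 decimal places; limit is 2.
Rounded to 2 decimal places: 43.45 N.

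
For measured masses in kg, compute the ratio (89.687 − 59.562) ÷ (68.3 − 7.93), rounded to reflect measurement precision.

89.687 − 59.562 = 30.125, limited to 3 d.p. → 5 s.f.; 68.3 − 7.93 = 60.37, limited to 1 d.p. → 3 s.f.
Carrying full precision, 30.125 ÷ 60.37 = 0.499006128872…; keep min(5, 3) = 3 s.f.
Rounded to 3 significant figures: 0.499.

0.499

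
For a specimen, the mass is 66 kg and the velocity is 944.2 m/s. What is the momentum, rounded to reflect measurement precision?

6.2 × 10^4 kg·m/s

momentum = 66 kg × 944.2 m/s = 62317.2 kg·m/s.
66 has 2 significant figures; 944.2 has 4.
Division/multiplication keeps the fewest: 2 significant figures.
Rounded: 6.2 × 10^4 kg·m/s.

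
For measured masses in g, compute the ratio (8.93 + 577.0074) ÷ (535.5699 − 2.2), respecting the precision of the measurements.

1.099

8.93 + 577.0074 = 585.9374, limited to 2 d.p. → 5 s.f.; 535.5699 − 2.2 = 533.3699, limited to 1 d.p. → 4 s.f.
Carrying full precision, 585.9374 ÷ 533.3699 = 1.09855730516…; keep min(5, 4) = 4 s.f.
Rounded to 4 significant figures: 1.099.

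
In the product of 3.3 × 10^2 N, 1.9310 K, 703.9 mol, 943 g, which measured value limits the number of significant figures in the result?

3.3 × 10^2 N → 2 s.f.; 1.9310 K → 5 s.f.; 703.9 mol → 4 s.f.; 943 g → 3 s.f.
The fewest is 2 significant figures, from 3.3 × 10^2 N.

3.3 × 10^2 N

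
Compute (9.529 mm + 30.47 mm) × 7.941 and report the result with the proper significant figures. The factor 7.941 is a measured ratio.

317.6 mm

9.529 mm + 30.47 mm = 39.999 mm; the sum is limited to 2 decimal places (4 s.f.).
Carrying full precision, 39.999 × 7.941 = 317.632059 mm; 7.941 has 4 s.f., so the result keeps min(4, 4) = 4 s.f.
Rounded to 4 significant figures: 317.6 mm.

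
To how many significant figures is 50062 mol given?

5

50062: zeros between nonzero digits are significant.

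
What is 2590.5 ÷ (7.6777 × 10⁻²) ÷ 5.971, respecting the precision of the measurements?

2590.5 ÷ (7.6777 × 10⁻²) ÷ 5.971 = 5650.74080536…
Multiplication/division keeps the fewest significant figures: 2590.5 → 5 s.f., 7.6777 × 10⁻² → 5 s.f., 5.971 → 4 s.f.; limit is 4.
Rounded to 4 significant figures: 5651.

5651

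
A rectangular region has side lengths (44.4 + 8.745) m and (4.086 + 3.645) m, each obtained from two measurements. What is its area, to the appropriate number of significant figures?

44.4 + 8.745 = 53.145, limited to 1 d.p. → 3 s.f.; 4.086 + 3.645 = 7.731, limited to 3 d.p. → 4 s.f.
Carrying full precision, 53.145 × 7.731 = 410.863995; keep min(3, 4) = 3 s.f.
Rounded to 3 significant figures: 4.11 × 10² m².

4.11 × 10² m²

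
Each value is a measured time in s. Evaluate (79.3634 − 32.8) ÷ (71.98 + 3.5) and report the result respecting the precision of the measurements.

0.617

79.3634 − 32.8 = 46.5634, limited to 1 d.p. → 3 s.f.; 71.98 + 3.5 = 75.48, limited to 1 d.p. → 3 s.f.
Carrying full precision, 46.5634 ÷ 75.48 = 0.616897191309…; keep min(3, 3) = 3 s.f.
Rounded to 3 significant figures: 0.617.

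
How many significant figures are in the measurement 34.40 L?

34.40: trailing zeros after a decimal point are significant.

4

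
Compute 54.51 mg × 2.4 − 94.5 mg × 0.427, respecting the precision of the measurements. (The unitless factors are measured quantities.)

9 × 10^1 mg

54.51 × 2.4 = 130.824 → 1.3 × 10^2 mg (2 s.f., last digit at the 10^1 place).
94.5 × 0.427 = 40.3515 → 40.4 mg (3 s.f., last digit at the 10^-1 place).
Difference: 90.4725 mg; keep the coarser place, 10^1.
Result: 9 × 10^1 mg.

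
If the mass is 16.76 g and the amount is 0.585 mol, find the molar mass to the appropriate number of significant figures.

molar mass = 16.76 g ÷ 0.585 mol = 28.6495726496… g/mol.
16.76 has 4 significant figures; 0.585 has 3.
Division/multiplication keeps the fewest: 3 significant figures.
Rounded: 28.6 g/mol.

28.6 g/mol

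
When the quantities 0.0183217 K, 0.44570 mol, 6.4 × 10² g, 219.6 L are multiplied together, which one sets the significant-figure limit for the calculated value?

6.4 × 10² g

0.0183217 K → 6 s.f.; 0.44570 mol → 5 s.f.; 6.4 × 10² g → 2 s.f.; 219.6 L → 4 s.f.
The fewest is 2 significant figures, from 6.4 × 10² g.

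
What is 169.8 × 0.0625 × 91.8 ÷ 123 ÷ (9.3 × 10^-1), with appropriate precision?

169.8 × 0.0625 × 91.8 ÷ 123 ÷ (9.3 × 10^-1) = 8.5167191188…
Multiplication/division keeps the fewest significant figures: 169.8 → 4 s.f., 0.0625 → 3 s.f., 91.8 → 3 s.f., 123 → 3 s.f., 9.3 × 10^-1 → 2 s.f.; limit is 2.
Rounded to 2 significant figures: 8.5.

8.5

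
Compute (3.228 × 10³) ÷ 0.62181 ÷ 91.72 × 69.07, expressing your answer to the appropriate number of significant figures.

(3.228 × 10³) ÷ 0.62181 ÷ 91.72 × 69.07 = 3909.32011272…
Multiplication/division keeps the fewest significant figures: 3.228 × 10³ → 4 s.f., 0.62181 → 5 s.f., 91.72 → 4 s.f., 69.07 → 4 s.f.; limit is 4.
Rounded to 4 significant figures: 3909.

3909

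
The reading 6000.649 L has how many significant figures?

7

6000.649: zeros between nonzero digits are significant.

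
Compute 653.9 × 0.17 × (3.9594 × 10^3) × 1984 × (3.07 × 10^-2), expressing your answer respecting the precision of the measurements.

653.9 × 0.17 × (3.9594 × 10^3) × 1984 × (3.07 × 10^-2) = 26808325.0573…
Multiplication/division keeps the fewest significant figures: 653.9 → 4 s.f., 0.17 → 2 s.f., 3.9594 × 10^3 → 5 s.f., 1984 → 4 s.f., 3.07 × 10^-2 → 3 s.f.; limit is 2.
Rounded to 2 significant figures: 2.7 × 10^7.

2.7 × 10^7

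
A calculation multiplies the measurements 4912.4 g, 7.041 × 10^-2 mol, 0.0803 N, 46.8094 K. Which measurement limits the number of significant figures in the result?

4912.4 g → 5 s.f.; 7.041 × 10^-2 mol → 4 s.f.; 0.0803 N → 3 s.f.; 46.8094 K → 6 s.f.
The fewest is 3 significant figures, from 0.0803 N.

0.0803 N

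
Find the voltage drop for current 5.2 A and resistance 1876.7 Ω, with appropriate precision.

9.8 × 10³ V

voltage drop = 5.2 A × 1876.7 Ω = 9758.84 V.
5.2 has 2 significant figures; 1876.7 has 5.
Division/multiplication keeps the fewest: 2 significant figures.
Rounded: 9.8 × 10³ V.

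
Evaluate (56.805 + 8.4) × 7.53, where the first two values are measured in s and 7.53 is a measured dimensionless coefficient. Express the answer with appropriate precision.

56.805 s + 8.4 s = 65.205 s; the sum is limited to 1 decimal place (3 s.f.).
Carrying full precision, 65.205 × 7.53 = 490.99365 s; 7.53 has 3 s.f., so the result keeps min(3, 3) = 3 s.f.
Rounded to 3 significant figures: 491 s.

491 s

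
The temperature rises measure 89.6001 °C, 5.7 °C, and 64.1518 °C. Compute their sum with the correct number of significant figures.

89.6001 °C + 5.7 °C + 64.1518 °C = 159.4519 °C.
Addition/subtraction keeps the fewest decimal places: 89.6001 → 4 decimal places, 5.7 → 1 decimal place, 64.1518 → 4 decimal places; limit is 1.
Rounded to 1 decimal place: 159.5 °C.

159.5 °C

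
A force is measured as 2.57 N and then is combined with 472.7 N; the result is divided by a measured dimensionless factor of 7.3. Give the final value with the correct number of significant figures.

65 N

2.57 N + 472.7 N = 475.27 N; the sum is limited to 1 decimal place (4 s.f.).
Carrying full precision, 475.27 ÷ 7.3 = 65.1054794521… N; 7.3 has 2 s.f., so the result keeps min(4, 2) = 2 s.f.
Rounded to 2 significant figures: 65 N.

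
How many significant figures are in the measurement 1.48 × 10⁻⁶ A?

1.48 × 10⁻⁶: in scientific notation every digit of the coefficient is significant.

3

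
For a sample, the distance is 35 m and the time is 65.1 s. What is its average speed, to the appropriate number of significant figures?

0.54 m/s

average speed = 35 m ÷ 65.1 s = 0.537634408602… m/s.
35 has 2 significant figures; 65.1 has 3.
Division/multiplication keeps the fewest: 2 significant figures.
Rounded: 0.54 m/s.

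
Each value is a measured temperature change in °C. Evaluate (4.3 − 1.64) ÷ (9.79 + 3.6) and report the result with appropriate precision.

0.20

4.3 − 1.64 = 2.66, limited to 1 d.p. → 2 s.f.; 9.79 + 3.6 = 13.39, limited to 1 d.p. → 3 s.f.
Carrying full precision, 2.66 ÷ 13.39 = 0.198655713219…; keep min(2, 3) = 2 s.f.
Rounded to 2 significant figures: 0.20.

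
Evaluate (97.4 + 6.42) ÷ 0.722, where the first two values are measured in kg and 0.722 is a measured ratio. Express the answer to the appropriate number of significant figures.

1.44 × 10² kg

97.4 kg + 6.42 kg = 103.82 kg; the sum is limited to 1 decimal place (4 s.f.).
Carrying full precision, 103.82 ÷ 0.722 = 143.79501385… kg; 0.722 has 3 s.f., so the result keeps min(4, 3) = 3 s.f.
Rounded to 3 significant figures: 1.44 × 10² kg.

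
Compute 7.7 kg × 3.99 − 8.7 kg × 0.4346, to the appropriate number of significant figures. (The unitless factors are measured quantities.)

7.7 × 3.99 = 30.723 → 31 kg (2 s.f., last digit at the 10^0 place).
8.7 × 0.4346 = 3.78102 → 3.8 kg (2 s.f., last digit at the 10^-1 place).
Difference: 26.94198 kg; keep the coarser place, 10^0.
Result: 27 kg.

27 kg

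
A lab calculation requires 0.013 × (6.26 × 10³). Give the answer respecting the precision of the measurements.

81

0.013 × (6.26 × 10³) = 81.38
Multiplication/division keeps the fewest significant figures: 0.013 → 2 s.f., 6.26 × 10³ → 3 s.f.; limit is 2.
Rounded to 2 significant figures: 81.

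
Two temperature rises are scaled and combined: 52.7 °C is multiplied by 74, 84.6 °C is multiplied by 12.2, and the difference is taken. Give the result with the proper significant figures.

52.7 × 74 = 3899.8 → 3.9 × 10^3 °C (2 s.f., last digit at the 10^2 place).
84.6 × 12.2 = 1032.12 → 1.03 × 10^3 °C (3 s.f., last digit at the 10^1 place).
Difference: 2867.68 °C; keep the coarser place, 10^2.
Result: 2.9 × 10^3 °C.

2.9 × 10^3 °C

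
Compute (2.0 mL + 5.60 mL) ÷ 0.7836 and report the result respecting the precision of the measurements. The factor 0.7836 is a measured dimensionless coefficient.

2.0 mL + 5.60 mL = 7.60 mL; the sum is limited to 1 decimal place (2 s.f.).
Carrying full precision, 7.60 ÷ 0.7836 = 9.6988259316… mL; 0.7836 has 4 s.f., so the result keeps min(2, 4) = 2 s.f.
Rounded to 2 significant figures: 9.7 mL.

9.7 mL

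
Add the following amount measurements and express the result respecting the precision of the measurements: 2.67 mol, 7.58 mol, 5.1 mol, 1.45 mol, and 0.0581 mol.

2.67 mol + 7.58 mol + 5.1 mol + 1.45 mol + 0.0581 mol = 16.8581 mol.
Addition/subtraction keeps the fewest decimal places: 2.67 → 2 decimal places, 7.58 → 2 decimal places, 5.1 → 1 decimal place, 1.45 → 2 decimal places, 0.0581 → 4 decimal places; limit is 1.
Rounded to 1 decimal place: 16.9 mol.

16.9 mol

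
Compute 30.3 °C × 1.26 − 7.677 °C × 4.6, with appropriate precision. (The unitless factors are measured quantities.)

30.3 × 1.26 = 38.178 → 38.2 °C (3 s.f., last digit at the 10^-1 place).
7.677 × 4.6 = 35.3142 → 35 °C (2 s.f., last digit at the 10^0 place).
Difference: 2.8638 °C; keep the coarser place, 10^0.
Result: 3 °C.

3 °C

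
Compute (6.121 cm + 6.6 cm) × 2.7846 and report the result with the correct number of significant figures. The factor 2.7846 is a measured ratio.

6.121 cm + 6.6 cm = 12.721 cm; the sum is limited to 1 decimal place (3 s.f.).
Carrying full precision, 12.721 × 2.7846 = 35.4228966 cm; 2.7846 has 5 s.f., so the result keeps min(3, 5) = 3 s.f.
Rounded to 3 significant figures: 35.4 cm.

35.4 cm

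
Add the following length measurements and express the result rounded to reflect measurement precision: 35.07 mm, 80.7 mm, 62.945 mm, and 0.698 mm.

35.07 mm + 80.7 mm + 62.945 mm + 0.698 mm = 179.413 mm.
Addition/subtraction keeps the fewest decimal places: 35.07 → 2 decimal places, 80.7 → 1 decimal place, 62.945 → 3 decimal places, 0.698 → 3 decimal places; limit is 1.
Rounded to 1 decimal place: 179.4 mm.

179.4 mm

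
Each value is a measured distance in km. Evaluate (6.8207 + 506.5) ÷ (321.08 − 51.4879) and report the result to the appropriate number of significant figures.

1.904

6.8207 + 506.5 = 513.3207, limited to 1 d.p. → 4 s.f.; 321.08 − 51.4879 = 269.5921, limited to 2 d.p. → 5 s.f.
Carrying full precision, 513.3207 ÷ 269.5921 = 1.90406432533…; keep min(4, 5) = 4 s.f.
Rounded to 4 significant figures: 1.904.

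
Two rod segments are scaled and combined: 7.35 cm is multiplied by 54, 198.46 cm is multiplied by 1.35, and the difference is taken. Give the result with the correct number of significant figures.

7.35 × 54 = 396.9 → 4.0 × 10² cm (2 s.f., last digit at the 10^1 place).
198.46 × 1.35 = 267.921 → 268 cm (3 s.f., last digit at the 10^0 place).
Difference: 128.979 cm; keep the coarser place, 10^1.
Result: 1.3 × 10² cm.

1.3 × 10² cm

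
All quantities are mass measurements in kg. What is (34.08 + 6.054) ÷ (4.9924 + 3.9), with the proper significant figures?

34.08 + 6.054 = 40.134, limited to 2 d.p. → 4 s.f.; 4.9924 + 3.9 = 8.8924, limited to 1 d.p. → 2 s.f.
Carrying full precision, 40.134 ÷ 8.8924 = 4.51329224956…; keep min(4, 2) = 2 s.f.
Rounded to 2 significant figures: 4.5.

4.5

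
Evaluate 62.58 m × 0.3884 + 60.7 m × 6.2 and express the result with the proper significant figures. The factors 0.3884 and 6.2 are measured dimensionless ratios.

4.0 × 10^2 m

62.58 × 0.3884 = 24.306072 → 24.31 m (4 s.f., last digit at the 10^-2 place).
60.7 × 6.2 = 376.34 → 3.8 × 10^2 m (2 s.f., last digit at the 10^1 place).
Sum: 400.646072 m; keep the coarser place, 10^1.
Result: 4.0 × 10^2 m.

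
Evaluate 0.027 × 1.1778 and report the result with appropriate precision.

0.027 × 1.1778 = 0.0318006
Multiplication/division keeps the fewest significant figures: 0.027 → 2 s.f., 1.1778 → 5 s.f.; limit is 2.
Rounded to 2 significant figures: 0.032.

0.032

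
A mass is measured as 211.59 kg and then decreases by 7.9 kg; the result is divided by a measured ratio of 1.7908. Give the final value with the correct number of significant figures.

211.59 kg − 7.9 kg = 203.69 kg; the difference is limited to 1 decimal place (4 s.f.).
Carrying full precision, 203.69 ÷ 1.7908 = 113.74246147… kg; 1.7908 has 5 s.f., so the result keeps min(4, 5) = 4 s.f.
Rounded to 4 significant figures: 113.7 kg.

113.7 kg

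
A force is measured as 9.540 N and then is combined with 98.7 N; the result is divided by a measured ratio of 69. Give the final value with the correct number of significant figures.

9.540 N + 98.7 N = 108.240 N; the sum is limited to 1 decimal place (4 s.f.).
Carrying full precision, 108.240 ÷ 69 = 1.56869565217… N; 69 has 2 s.f., so the result keeps min(4, 2) = 2 s.f.
Rounded to 2 significant figures: 1.6 N.

1.6 N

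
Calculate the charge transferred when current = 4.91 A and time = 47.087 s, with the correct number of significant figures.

231 C

charge transferred = 4.91 A × 47.087 s = 231.19717 C.
4.91 has 3 significant figures; 47.087 has 5.
Division/multiplication keeps the fewest: 3 significant figures.
Rounded: 231 C.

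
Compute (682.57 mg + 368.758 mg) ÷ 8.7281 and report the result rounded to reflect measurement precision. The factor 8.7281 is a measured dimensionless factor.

120.45 mg

682.57 mg + 368.758 mg = 1051.328 mg; the sum is limited to 2 decimal places (6 s.f.).
Carrying full precision, 1051.328 ÷ 8.7281 = 120.453248702… mg; 8.7281 has 5 s.f., so the result keeps min(6, 5) = 5 s.f.
Rounded to 5 significant figures: 120.45 mg.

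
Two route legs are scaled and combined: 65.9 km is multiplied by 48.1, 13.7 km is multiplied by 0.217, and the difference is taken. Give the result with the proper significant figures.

3.17 × 10^3 km

65.9 × 48.1 = 3169.79 → 3.17 × 10^3 km (3 s.f., last digit at the 10^1 place).
13.7 × 0.217 = 2.9729 → 2.97 km (3 s.f., last digit at the 10^-2 place).
Difference: 3166.8171 km; keep the coarser place, 10^1.
Result: 3.17 × 10^3 km.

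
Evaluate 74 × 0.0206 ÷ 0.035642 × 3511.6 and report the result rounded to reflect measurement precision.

1.5 × 10⁵

74 × 0.0206 ÷ 0.035642 × 3511.6 = 150190.310308…
Multiplication/division keeps the fewest significant figures: 74 → 2 s.f., 0.0206 → 3 s.f., 0.035642 → 5 s.f., 3511.6 → 5 s.f.; limit is 2.
Rounded to 2 significant figures: 1.5 × 10⁵.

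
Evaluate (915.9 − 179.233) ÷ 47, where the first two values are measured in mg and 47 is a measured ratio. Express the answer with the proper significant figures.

16 mg

915.9 mg − 179.233 mg = 736.667 mg; the difference is limited to 1 decimal place (4 s.f.).
Carrying full precision, 736.667 ÷ 47 = 15.6737659574… mg; 47 has 2 s.f., so the result keeps min(4, 2) = 2 s.f.
Rounded to 2 significant figures: 16 mg.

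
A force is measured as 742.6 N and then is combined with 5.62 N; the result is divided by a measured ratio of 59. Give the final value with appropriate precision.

13 N

742.6 N + 5.62 N = 748.22 N; the sum is limited to 1 decimal place (4 s.f.).
Carrying full precision, 748.22 ÷ 59 = 12.6816949153… N; 59 has 2 s.f., so the result keeps min(4, 2) = 2 s.f.
Rounded to 2 significant figures: 13 N.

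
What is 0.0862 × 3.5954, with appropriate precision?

0.0862 × 3.5954 = 0.30992348
Multiplication/division keeps the fewest significant figures: 0.0862 → 3 s.f., 3.5954 → 5 s.f.; limit is 3.
Rounded to 3 significant figures: 0.310.

0.310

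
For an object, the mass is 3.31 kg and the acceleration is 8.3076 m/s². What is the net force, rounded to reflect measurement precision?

27.5 N

net force = 3.31 kg × 8.3076 m/s² = 27.498156 N.
3.31 has 3 significant figures; 8.3076 has 5.
Division/multiplication keeps the fewest: 3 significant figures.
Rounded: 27.5 N.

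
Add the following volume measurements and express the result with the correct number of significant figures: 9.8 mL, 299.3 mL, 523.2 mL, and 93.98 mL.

926.3 mL

9.8 mL + 299.3 mL + 523.2 mL + 93.98 mL = 926.28 mL.
Addition/subtraction keeps the fewest decimal places: 9.8 → 1 decimal place, 299.3 → 1 decimal place, 523.2 → 1 decimal place, 93.98 → 2 decimal places; limit is 1.
Rounded to 1 decimal place: 926.3 mL.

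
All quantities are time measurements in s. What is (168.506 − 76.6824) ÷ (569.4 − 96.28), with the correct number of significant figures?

168.506 − 76.6824 = 91.8236, limited to 3 d.p. → 5 s.f.; 569.4 − 96.28 = 473.12, limited to 1 d.p. → 4 s.f.
Carrying full precision, 91.8236 ÷ 473.12 = 0.194080994251…; keep min(5, 4) = 4 s.f.
Rounded to 4 significant figures: 0.1941.

0.1941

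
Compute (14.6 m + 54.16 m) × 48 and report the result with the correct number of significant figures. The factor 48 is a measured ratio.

14.6 m + 54.16 m = 68.76 m; the sum is limited to 1 decimal place (3 s.f.).
Carrying full precision, 68.76 × 48 = 3300.48 m; 48 has 2 s.f., so the result keeps min(3, 2) = 2 s.f.
Rounded to 2 significant figures: 3.3 × 10³ m.

3.3 × 10³ m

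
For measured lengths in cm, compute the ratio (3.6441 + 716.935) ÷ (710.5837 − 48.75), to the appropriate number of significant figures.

3.6441 + 716.935 = 720.5791, limited to 3 d.p. → 6 s.f.; 710.5837 − 48.75 = 661.8337, limited to 2 d.p. → 5 s.f.
Carrying full precision, 720.5791 ÷ 661.8337 = 1.08876157258…; keep min(6, 5) = 5 s.f.
Rounded to 5 significant figures: 1.0888.

1.0888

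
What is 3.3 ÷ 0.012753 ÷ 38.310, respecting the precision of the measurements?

3.3 ÷ 0.012753 ÷ 38.310 = 6.75444124468…
Multiplication/division keeps the fewest significant figures: 3.3 → 2 s.f., 0.012753 → 5 s.f., 38.310 → 5 s.f.; limit is 2.
Rounded to 2 significant figures: 6.8.

6.8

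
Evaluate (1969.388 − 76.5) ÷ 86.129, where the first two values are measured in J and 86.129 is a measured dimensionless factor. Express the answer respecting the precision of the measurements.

21.977 J

1969.388 J − 76.5 J = 1892.888 J; the difference is limited to 1 decimal place (5 s.f.).
Carrying full precision, 1892.888 ÷ 86.129 = 21.9773595421… J; 86.129 has 5 s.f., so the result keeps min(5, 5) = 5 s.f.
Rounded to 5 significant figures: 21.977 J.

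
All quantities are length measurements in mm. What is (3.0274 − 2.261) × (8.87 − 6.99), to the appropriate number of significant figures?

3.0274 − 2.261 = 0.7664, limited to 3 d.p. → 3 s.f.; 8.87 − 6.99 = 1.88, limited to 2 d.p. → 3 s.f.
Carrying full precision, 0.7664 × 1.88 = 1.440832; keep min(3, 3) = 3 s.f.
Rounded to 3 significant figures: 1.44 mm².

1.44 mm²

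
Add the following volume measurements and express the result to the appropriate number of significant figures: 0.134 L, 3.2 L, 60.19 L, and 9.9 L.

0.134 L + 3.2 L + 60.19 L + 9.9 L = 73.424 L.
Addition/subtraction keeps the fewest decimal places: 0.134 → 3 decimal places, 3.2 → 1 decimal place, 60.19 → 2 decimal places, 9.9 → 1 decimal place; limit is 1.
Rounded to 1 decimal place: 73.4 L.

73.4 L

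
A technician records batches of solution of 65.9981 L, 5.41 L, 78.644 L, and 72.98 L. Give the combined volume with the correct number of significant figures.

223.03 L

65.9981 L + 5.41 L + 78.644 L + 72.98 L = 223.0321 L.
Addition/subtraction keeps the fewest decimal places: 65.9981 → 4 decimal places, 5.41 → 2 decimal places, 78.644 → 3 decimal places, 72.98 → 2 decimal places; limit is 2.
Rounded to 2 decimal places: 223.03 L.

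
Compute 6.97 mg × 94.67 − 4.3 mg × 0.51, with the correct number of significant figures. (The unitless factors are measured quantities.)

6.97 × 94.67 = 659.8499 → 6.60 × 10² mg (3 s.f., last digit at the 10^0 place).
4.3 × 0.51 = 2.193 → 2.2 mg (2 s.f., last digit at the 10^-1 place).
Difference: 657.6569 mg; keep the coarser place, 10^0.
Result: 658 mg.

658 mg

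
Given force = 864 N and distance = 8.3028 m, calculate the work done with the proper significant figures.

work done = 864 N × 8.3028 m = 7173.6192 J.
864 has 3 significant figures; 8.3028 has 5.
Division/multiplication keeps the fewest: 3 significant figures.
Rounded: 7.17 × 10^3 J.

7.17 × 10^3 J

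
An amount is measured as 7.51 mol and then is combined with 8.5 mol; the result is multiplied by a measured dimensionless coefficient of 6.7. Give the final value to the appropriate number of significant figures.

7.51 mol + 8.5 mol = 16.01 mol; the sum is limited to 1 decimal place (3 s.f.).
Carrying full precision, 16.01 × 6.7 = 107.267 mol; 6.7 has 2 s.f., so the result keeps min(3, 2) = 2 s.f.
Rounded to 2 significant figures: 1.1 × 10² mol.

1.1 × 10² mol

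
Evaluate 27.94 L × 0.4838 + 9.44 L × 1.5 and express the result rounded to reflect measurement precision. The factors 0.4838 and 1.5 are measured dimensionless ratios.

27.94 × 0.4838 = 13.517372 → 13.52 L (4 s.f., last digit at the 10^-2 place).
9.44 × 1.5 = 14.16 → 14 L (2 s.f., last digit at the 10^0 place).
Sum: 27.677372 L; keep the coarser place, 10^0.
Result: 28 L.

28 L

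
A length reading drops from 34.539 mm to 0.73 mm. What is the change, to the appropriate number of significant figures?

34.539 mm − 0.73 mm = 33.809 mm.
Addition/subtraction keeps the fewest decimal places: 34.539 → 3 decimal places, 0.73 → 2 decimal places; limit is 2.
Rounded to 2 decimal places: 33.81 mm.

33.81 mm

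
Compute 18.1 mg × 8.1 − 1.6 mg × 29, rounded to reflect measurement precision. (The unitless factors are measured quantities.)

1.0 × 10² mg

18.1 × 8.1 = 146.61 → 1.5 × 10² mg (2 s.f., last digit at the 10^1 place).
1.6 × 29 = 46.4 → 46 mg (2 s.f., last digit at the 10^0 place).
Difference: 100.21 mg; keep the coarser place, 10^1.
Result: 1.0 × 10² mg.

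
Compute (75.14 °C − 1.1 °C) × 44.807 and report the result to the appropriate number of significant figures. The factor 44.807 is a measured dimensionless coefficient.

3.32 × 10^3 °C

75.14 °C − 1.1 °C = 74.04 °C; the difference is limited to 1 decimal place (3 s.f.).
Carrying full precision, 74.04 × 44.807 = 3317.51028 °C; 44.807 has 5 s.f., so the result keeps min(3, 5) = 3 s.f.
Rounded to 3 significant figures: 3.32 × 10^3 °C.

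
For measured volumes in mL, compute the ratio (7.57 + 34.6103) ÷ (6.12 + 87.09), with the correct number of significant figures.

4.525 × 10^-1

7.57 + 34.6103 = 42.1803, limited to 2 d.p. → 4 s.f.; 6.12 + 87.09 = 93.21, limited to 2 d.p. → 4 s.f.
Carrying full precision, 42.1803 ÷ 93.21 = 0.452529771484…; keep min(4, 4) = 4 s.f.
Rounded to 4 significant figures: 4.525 × 10^-1.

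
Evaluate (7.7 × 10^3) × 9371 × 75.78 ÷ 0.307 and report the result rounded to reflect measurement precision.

1.8 × 10^10

(7.7 × 10^3) × 9371 × 75.78 ÷ 0.307 = 1.78111880326 × 10^10…
Multiplication/division keeps the fewest significant figures: 7.7 × 10^3 → 2 s.f., 9371 → 4 s.f., 75.78 → 4 s.f., 0.307 → 3 s.f.; limit is 2.
Rounded to 2 significant figures: 1.8 × 10^10.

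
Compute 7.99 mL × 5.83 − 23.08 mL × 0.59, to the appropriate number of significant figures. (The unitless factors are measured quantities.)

7.99 × 5.83 = 46.5817 → 46.6 mL (3 s.f., last digit at the 10^-1 place).
23.08 × 0.59 = 13.6172 → 14 mL (2 s.f., last digit at the 10^0 place).
Difference: 32.9645 mL; keep the coarser place, 10^0.
Result: 33 mL.

33 mL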